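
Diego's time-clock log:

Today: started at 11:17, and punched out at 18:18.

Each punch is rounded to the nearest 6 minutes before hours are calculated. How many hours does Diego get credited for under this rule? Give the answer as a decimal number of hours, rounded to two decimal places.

7.00 hours

Today: in 11:17→11:18, out 18:18→18:18; 7 h 0 min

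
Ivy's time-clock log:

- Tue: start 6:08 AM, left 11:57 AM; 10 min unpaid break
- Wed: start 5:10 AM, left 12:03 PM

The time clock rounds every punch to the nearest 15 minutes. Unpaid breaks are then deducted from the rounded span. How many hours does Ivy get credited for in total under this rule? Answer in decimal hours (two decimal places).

12.33 hours

Tue: in 6:08 AM→6:15 AM, out 11:57 AM→12:00 PM; 5 h 45 min − 10 min = 5 h 35 min
Wed: in 5:10 AM→5:15 AM, out 12:03 PM→12:00 PM; 6 h 45 min
Total credited: 12 h 20 min.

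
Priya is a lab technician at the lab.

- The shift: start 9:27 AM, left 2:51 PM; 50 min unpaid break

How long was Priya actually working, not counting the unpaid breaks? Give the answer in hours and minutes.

4 h 34 min

The shift: 9:27 AM–2:51 PM = 5 h 24 min; less 50 min break → 4 h 34 min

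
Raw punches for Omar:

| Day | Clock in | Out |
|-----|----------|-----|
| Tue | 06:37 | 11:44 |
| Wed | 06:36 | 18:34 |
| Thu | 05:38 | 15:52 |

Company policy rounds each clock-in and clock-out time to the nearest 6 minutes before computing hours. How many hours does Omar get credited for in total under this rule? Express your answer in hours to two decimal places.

27.40 hours

Tue: in 06:37→06:36, out 11:44→11:42; 5 h 6 min
Wed: in 06:36→06:36, out 18:34→18:36; 12 h 0 min
Thu: in 05:38→05:36, out 15:52→15:54; 10 h 18 min
Total credited: 27 h 24 min.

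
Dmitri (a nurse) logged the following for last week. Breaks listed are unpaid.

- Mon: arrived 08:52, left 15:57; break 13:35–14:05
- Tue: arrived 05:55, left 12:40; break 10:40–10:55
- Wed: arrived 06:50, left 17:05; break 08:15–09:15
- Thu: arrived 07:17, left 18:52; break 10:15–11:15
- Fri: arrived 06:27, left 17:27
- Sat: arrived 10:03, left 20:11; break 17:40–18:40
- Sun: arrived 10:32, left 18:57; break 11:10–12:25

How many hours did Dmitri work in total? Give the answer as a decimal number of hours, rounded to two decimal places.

Mon: 08:52–15:57 = 7 h 5 min; less 30 min break → 6 h 35 min
Tue: 05:55–12:40 = 6 h 45 min; less 15 min break → 6 h 30 min
Wed: 06:50–17:05 = 10 h 15 min; less 60 min break → 9 h 15 min
Thu: 07:17–18:52 = 11 h 35 min; less 60 min break → 10 h 35 min
Fri: 06:27–17:27 = 11 h 0 min
Sat: 10:03–20:11 = 10 h 8 min; less 60 min break → 9 h 8 min
Sun: 10:32–18:57 = 8 h 25 min; less 75 min break → 7 h 10 min
Total: 6 h 35 min + 6 h 30 min + 9 h 15 min + 10 h 35 min + 11 h 0 min + 9 h 8 min + 7 h 10 min = 60 h 13 min.

60.22 hours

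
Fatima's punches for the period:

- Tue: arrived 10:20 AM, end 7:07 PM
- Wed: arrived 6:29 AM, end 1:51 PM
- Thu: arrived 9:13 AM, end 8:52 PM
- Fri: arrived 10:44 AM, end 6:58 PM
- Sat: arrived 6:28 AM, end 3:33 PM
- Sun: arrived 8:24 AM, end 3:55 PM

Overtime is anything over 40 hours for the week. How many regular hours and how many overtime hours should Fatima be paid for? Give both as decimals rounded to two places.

Regular 40.00 hours, overtime 12.63 hours

Tue: 10:20 AM–7:07 PM = 8 h 47 min
Wed: 6:29 AM–1:51 PM = 7 h 22 min
Thu: 9:13 AM–8:52 PM = 11 h 39 min
Fri: 10:44 AM–6:58 PM = 8 h 14 min
Sat: 6:28 AM–3:33 PM = 9 h 5 min
Sun: 8:24 AM–3:55 PM = 7 h 31 min
Total worked: 52 h 38 min = 52.63 h.
Threshold 40 h → overtime 12 h 38 min, regular 40 h 0 min.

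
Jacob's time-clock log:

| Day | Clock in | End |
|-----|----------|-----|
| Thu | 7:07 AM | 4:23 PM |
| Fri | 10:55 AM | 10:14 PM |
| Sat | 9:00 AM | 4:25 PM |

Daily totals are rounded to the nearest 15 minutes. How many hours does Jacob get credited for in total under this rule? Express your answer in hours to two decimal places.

Thu: 7:07 AM–4:23 PM = 9 h 16 min → rounds to 9 h 15 min
Fri: 10:55 AM–10:14 PM = 11 h 19 min → rounds to 11 h 15 min
Sat: 9:00 AM–4:25 PM = 7 h 25 min → rounds to 7 h 30 min
Total credited: 28 h 0 min.

28.00 hours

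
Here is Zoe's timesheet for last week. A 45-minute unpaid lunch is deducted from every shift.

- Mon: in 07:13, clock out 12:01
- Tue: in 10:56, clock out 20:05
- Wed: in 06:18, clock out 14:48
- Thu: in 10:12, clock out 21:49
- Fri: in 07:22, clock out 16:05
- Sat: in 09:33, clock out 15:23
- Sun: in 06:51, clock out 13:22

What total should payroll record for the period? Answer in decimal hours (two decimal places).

Mon: 07:13–12:01 = 4 h 48 min; less 45 min break → 4 h 3 min
Tue: 10:56–20:05 = 9 h 9 min; less 45 min break → 8 h 24 min
Wed: 06:18–14:48 = 8 h 30 min; less 45 min break → 7 h 45 min
Thu: 10:12–21:49 = 11 h 37 min; less 45 min break → 10 h 52 min
Fri: 07:22–16:05 = 8 h 43 min; less 45 min break → 7 h 58 min
Sat: 09:33–15:23 = 5 h 50 min; less 45 min break → 5 h 5 min
Sun: 06:51–13:22 = 6 h 31 min; less 45 min break → 5 h 46 min
Total: 4 h 3 min + 8 h 24 min + 7 h 45 min + 10 h 52 min + 7 h 58 min + 5 h 5 min + 5 h 46 min = 49 h 53 min.

49.88 hours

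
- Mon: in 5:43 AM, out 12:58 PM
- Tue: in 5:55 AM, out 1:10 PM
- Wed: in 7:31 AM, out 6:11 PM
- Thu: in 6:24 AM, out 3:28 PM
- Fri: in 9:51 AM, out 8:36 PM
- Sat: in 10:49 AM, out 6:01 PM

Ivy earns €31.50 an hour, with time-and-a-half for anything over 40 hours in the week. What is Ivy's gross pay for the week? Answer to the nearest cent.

€1835.66

Mon: 5:43 AM–12:58 PM = 7 h 15 min
Tue: 5:55 AM–1:10 PM = 7 h 15 min
Wed: 7:31 AM–6:11 PM = 10 h 40 min
Thu: 6:24 AM–3:28 PM = 9 h 4 min
Fri: 9:51 AM–8:36 PM = 10 h 45 min
Sat: 10:49 AM–6:01 PM = 7 h 12 min
Total worked: 52 h 11 min = 3131 min.
Regular 40 h 0 min = 2400 min at €31.50/h; overtime 12 h 11 min = 731 min at €47.25/h.
Pay = (2400 × €31.50 + 731 × €47.25) ÷ 60 = €1835.66.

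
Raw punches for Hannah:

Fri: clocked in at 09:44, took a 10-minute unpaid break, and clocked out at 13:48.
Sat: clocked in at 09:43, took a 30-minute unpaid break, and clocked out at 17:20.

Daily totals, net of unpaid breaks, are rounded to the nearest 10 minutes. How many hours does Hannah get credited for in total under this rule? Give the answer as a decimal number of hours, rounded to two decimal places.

Fri: 09:44–13:48 = 4 h 4 min − 10 min = 3 h 54 min → rounds to 3 h 50 min
Sat: 09:43–17:20 = 7 h 37 min − 30 min = 7 h 7 min → rounds to 7 h 10 min
Total credited: 11 h 0 min.

11.00 hours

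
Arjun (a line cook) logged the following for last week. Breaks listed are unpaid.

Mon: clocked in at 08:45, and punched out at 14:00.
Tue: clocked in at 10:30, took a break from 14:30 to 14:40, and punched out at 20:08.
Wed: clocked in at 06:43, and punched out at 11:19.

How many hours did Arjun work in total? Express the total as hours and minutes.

19 h 19 min

Mon: 08:45–14:00 = 5 h 15 min
Tue: 10:30–20:08 = 9 h 38 min; less 10 min break → 9 h 28 min
Wed: 06:43–11:19 = 4 h 36 min
Total: 5 h 15 min + 9 h 28 min + 4 h 36 min = 19 h 19 min.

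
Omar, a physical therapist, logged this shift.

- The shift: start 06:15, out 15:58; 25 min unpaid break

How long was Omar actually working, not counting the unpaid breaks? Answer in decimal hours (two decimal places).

The shift: 06:15–15:58 = 9 h 43 min; less 25 min break → 9 h 18 min

9.30 hours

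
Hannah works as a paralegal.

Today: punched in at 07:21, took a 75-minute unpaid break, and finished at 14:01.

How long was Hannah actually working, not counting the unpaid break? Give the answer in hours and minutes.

5 h 25 min

Today: 07:21–14:01 = 6 h 40 min; less 75 min break → 5 h 25 min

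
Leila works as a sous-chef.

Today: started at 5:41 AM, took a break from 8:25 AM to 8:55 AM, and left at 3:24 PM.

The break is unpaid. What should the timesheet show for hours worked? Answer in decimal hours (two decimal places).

Today: 5:41 AM–3:24 PM = 9 h 43 min; less 30 min break → 9 h 13 min

9.22 hours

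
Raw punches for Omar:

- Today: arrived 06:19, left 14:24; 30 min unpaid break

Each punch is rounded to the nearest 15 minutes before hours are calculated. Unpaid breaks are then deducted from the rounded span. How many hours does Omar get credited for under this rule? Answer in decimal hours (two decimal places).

Today: in 06:19→06:15, out 14:24→14:30; 8 h 15 min − 30 min = 7 h 45 min

7.75 hours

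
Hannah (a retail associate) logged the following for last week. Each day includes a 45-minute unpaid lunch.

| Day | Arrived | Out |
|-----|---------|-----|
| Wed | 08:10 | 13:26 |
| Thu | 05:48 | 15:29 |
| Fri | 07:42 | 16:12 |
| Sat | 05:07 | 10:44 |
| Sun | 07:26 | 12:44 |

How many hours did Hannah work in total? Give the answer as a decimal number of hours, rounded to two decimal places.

30.62 hours

Wed: 08:10–13:26 = 5 h 16 min; less 45 min break → 4 h 31 min
Thu: 05:48–15:29 = 9 h 41 min; less 45 min break → 8 h 56 min
Fri: 07:42–16:12 = 8 h 30 min; less 45 min break → 7 h 45 min
Sat: 05:07–10:44 = 5 h 37 min; less 45 min break → 4 h 52 min
Sun: 07:26–12:44 = 5 h 18 min; less 45 min break → 4 h 33 min
Total: 4 h 31 min + 8 h 56 min + 7 h 45 min + 4 h 52 min + 4 h 33 min = 30 h 37 min.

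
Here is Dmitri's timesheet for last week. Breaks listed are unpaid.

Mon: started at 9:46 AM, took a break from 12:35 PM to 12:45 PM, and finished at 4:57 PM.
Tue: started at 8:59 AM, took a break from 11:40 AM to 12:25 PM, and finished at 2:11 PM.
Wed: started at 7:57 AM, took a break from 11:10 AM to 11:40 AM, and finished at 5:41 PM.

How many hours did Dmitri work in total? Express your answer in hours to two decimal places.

20.70 hours

Mon: 9:46 AM–4:57 PM = 7 h 11 min; less 10 min break → 7 h 1 min
Tue: 8:59 AM–2:11 PM = 5 h 12 min; less 45 min break → 4 h 27 min
Wed: 7:57 AM–5:41 PM = 9 h 44 min; less 30 min break → 9 h 14 min
Total: 7 h 1 min + 4 h 27 min + 9 h 14 min = 20 h 42 min.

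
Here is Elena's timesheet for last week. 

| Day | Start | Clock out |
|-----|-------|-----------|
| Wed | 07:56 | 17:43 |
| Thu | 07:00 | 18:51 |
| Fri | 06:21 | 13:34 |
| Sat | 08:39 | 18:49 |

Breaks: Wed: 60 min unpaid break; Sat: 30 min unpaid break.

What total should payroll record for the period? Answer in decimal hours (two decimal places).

Wed: 07:56–17:43 = 9 h 47 min; less 60 min break → 8 h 47 min
Thu: 07:00–18:51 = 11 h 51 min
Fri: 06:21–13:34 = 7 h 13 min
Sat: 08:39–18:49 = 10 h 10 min; less 30 min break → 9 h 40 min
Total: 8 h 47 min + 11 h 51 min + 7 h 13 min + 9 h 40 min = 37 h 31 min.

37.52 hours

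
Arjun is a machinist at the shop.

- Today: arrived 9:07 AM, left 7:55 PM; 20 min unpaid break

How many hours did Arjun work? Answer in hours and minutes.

Today: 9:07 AM–7:55 PM = 10 h 48 min; less 20 min break → 10 h 28 min

10 h 28 min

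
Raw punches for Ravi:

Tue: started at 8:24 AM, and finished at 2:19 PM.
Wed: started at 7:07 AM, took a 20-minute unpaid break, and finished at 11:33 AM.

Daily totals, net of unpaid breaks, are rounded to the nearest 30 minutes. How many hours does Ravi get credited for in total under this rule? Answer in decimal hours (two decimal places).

Tue: 8:24 AM–2:19 PM = 5 h 55 min → rounds to 6 h 0 min
Wed: 7:07 AM–11:33 AM = 4 h 26 min − 20 min = 4 h 6 min → rounds to 4 h 0 min
Total credited: 10 h 0 min.

10.00 hours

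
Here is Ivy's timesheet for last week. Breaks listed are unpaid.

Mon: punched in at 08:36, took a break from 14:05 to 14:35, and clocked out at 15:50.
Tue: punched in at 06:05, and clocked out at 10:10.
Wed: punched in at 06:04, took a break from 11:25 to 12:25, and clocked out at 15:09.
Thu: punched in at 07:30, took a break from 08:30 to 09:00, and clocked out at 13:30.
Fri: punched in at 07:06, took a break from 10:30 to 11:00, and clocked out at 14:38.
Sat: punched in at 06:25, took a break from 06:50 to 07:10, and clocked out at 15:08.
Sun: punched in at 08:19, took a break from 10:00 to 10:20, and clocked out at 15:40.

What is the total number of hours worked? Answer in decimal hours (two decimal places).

46.83 hours

Mon: 08:36–15:50 = 7 h 14 min; less 30 min break → 6 h 44 min
Tue: 06:05–10:10 = 4 h 5 min
Wed: 06:04–15:09 = 9 h 5 min; less 60 min break → 8 h 5 min
Thu: 07:30–13:30 = 6 h 0 min; less 30 min break → 5 h 30 min
Fri: 07:06–14:38 = 7 h 32 min; less 30 min break → 7 h 2 min
Sat: 06:25–15:08 = 8 h 43 min; less 20 min break → 8 h 23 min
Sun: 08:19–15:40 = 7 h 21 min; less 20 min break → 7 h 1 min
Total: 6 h 44 min + 4 h 5 min + 8 h 5 min + 5 h 30 min + 7 h 2 min + 8 h 23 min + 7 h 1 min = 46 h 50 min.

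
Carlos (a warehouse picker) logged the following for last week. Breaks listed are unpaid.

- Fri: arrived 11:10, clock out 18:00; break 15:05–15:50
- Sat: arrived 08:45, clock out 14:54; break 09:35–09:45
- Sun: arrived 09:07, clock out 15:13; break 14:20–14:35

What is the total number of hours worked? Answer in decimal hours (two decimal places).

Fri: 11:10–18:00 = 6 h 50 min; less 45 min break → 6 h 5 min
Sat: 08:45–14:54 = 6 h 9 min; less 10 min break → 5 h 59 min
Sun: 09:07–15:13 = 6 h 6 min; less 15 min break → 5 h 51 min
Total: 6 h 5 min + 5 h 59 min + 5 h 51 min = 17 h 55 min.

17.92 hours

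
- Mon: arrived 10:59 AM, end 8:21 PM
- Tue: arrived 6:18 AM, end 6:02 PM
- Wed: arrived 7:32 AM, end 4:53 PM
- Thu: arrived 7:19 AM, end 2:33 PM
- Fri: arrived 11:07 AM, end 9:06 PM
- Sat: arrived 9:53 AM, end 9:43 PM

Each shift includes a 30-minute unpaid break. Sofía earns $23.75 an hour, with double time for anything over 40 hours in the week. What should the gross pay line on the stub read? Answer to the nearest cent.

$1733.75

Mon: 10:59 AM–8:21 PM = 9 h 22 min; less 30 min break → 8 h 52 min
Tue: 6:18 AM–6:02 PM = 11 h 44 min; less 30 min break → 11 h 14 min
Wed: 7:32 AM–4:53 PM = 9 h 21 min; less 30 min break → 8 h 51 min
Thu: 7:19 AM–2:33 PM = 7 h 14 min; less 30 min break → 6 h 44 min
Fri: 11:07 AM–9:06 PM = 9 h 59 min; less 30 min break → 9 h 29 min
Sat: 9:53 AM–9:43 PM = 11 h 50 min; less 30 min break → 11 h 20 min
Total worked: 56 h 30 min = 3390 min.
Regular 40 h 0 min = 2400 min at $23.75/h; overtime 16 h 30 min = 990 min at $47.50/h.
Pay = (2400 × $23.75 + 990 × $47.50) ÷ 60 = $1733.75.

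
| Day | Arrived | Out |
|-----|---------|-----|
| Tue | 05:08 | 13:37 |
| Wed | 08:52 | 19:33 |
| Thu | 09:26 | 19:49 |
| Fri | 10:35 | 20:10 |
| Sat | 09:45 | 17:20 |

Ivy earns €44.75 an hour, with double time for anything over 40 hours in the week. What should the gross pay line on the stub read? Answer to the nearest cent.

€2391.14

Tue: 05:08–13:37 = 8 h 29 min
Wed: 08:52–19:33 = 10 h 41 min
Thu: 09:26–19:49 = 10 h 23 min
Fri: 10:35–20:10 = 9 h 35 min
Sat: 09:45–17:20 = 7 h 35 min
Total worked: 46 h 43 min = 2803 min.
Regular 40 h 0 min = 2400 min at €44.75/h; overtime 6 h 43 min = 403 min at €89.50/h.
Pay = (2400 × €44.75 + 403 × €89.50) ÷ 60 = €2391.14.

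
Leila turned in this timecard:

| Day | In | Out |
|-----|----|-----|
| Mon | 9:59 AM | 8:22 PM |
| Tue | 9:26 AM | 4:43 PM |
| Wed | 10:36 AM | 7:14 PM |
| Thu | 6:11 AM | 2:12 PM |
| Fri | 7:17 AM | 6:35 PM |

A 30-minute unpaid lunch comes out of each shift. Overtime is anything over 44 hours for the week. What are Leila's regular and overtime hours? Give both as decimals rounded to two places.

Regular 43.12 hours, overtime 0.00 hours

Mon: 9:59 AM–8:22 PM = 10 h 23 min; less 30 min break → 9 h 53 min
Tue: 9:26 AM–4:43 PM = 7 h 17 min; less 30 min break → 6 h 47 min
Wed: 10:36 AM–7:14 PM = 8 h 38 min; less 30 min break → 8 h 8 min
Thu: 6:11 AM–2:12 PM = 8 h 1 min; less 30 min break → 7 h 31 min
Fri: 7:17 AM–6:35 PM = 11 h 18 min; less 30 min break → 10 h 48 min
Total worked: 43 h 7 min = 43.12 h.
Threshold 44 h → overtime 0 h 0 min, regular 43 h 7 min.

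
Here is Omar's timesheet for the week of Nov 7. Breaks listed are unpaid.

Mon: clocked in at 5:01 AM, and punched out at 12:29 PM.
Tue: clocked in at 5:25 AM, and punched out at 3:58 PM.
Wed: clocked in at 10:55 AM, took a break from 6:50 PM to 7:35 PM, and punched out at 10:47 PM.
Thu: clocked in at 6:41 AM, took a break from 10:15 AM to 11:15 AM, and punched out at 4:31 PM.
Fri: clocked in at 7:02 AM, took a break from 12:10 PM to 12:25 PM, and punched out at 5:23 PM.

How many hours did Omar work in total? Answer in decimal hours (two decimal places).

48.07 hours

Mon: 5:01 AM–12:29 PM = 7 h 28 min
Tue: 5:25 AM–3:58 PM = 10 h 33 min
Wed: 10:55 AM–10:47 PM = 11 h 52 min; less 45 min break → 11 h 7 min
Thu: 6:41 AM–4:31 PM = 9 h 50 min; less 60 min break → 8 h 50 min
Fri: 7:02 AM–5:23 PM = 10 h 21 min; less 15 min break → 10 h 6 min
Total: 7 h 28 min + 10 h 33 min + 11 h 7 min + 8 h 50 min + 10 h 6 min = 48 h 4 min.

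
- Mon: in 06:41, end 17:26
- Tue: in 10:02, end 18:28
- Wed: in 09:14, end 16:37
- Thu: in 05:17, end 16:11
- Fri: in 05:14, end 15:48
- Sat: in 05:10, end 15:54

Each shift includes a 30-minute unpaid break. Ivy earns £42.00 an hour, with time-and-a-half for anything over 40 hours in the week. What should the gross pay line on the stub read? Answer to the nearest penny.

£2673.30

Mon: 06:41–17:26 = 10 h 45 min; less 30 min break → 10 h 15 min
Tue: 10:02–18:28 = 8 h 26 min; less 30 min break → 7 h 56 min
Wed: 09:14–16:37 = 7 h 23 min; less 30 min break → 6 h 53 min
Thu: 05:17–16:11 = 10 h 54 min; less 30 min break → 10 h 24 min
Fri: 05:14–15:48 = 10 h 34 min; less 30 min break → 10 h 4 min
Sat: 05:10–15:54 = 10 h 44 min; less 30 min break → 10 h 14 min
Total worked: 55 h 46 min = 3346 min.
Regular 40 h 0 min = 2400 min at £42.00/h; overtime 15 h 46 min = 946 min at £63.00/h.
Pay = (2400 × £42.00 + 946 × £63.00) ÷ 60 = £2673.30.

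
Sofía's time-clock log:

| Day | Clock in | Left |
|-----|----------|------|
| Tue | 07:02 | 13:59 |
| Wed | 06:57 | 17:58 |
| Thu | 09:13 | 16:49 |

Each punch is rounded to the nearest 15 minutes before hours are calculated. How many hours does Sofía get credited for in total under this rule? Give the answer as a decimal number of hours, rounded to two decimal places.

25.50 hours

Tue: in 07:02→07:00, out 13:59→14:00; 7 h 0 min
Wed: in 06:57→07:00, out 17:58→18:00; 11 h 0 min
Thu: in 09:13→09:15, out 16:49→16:45; 7 h 30 min
Total credited: 25 h 30 min.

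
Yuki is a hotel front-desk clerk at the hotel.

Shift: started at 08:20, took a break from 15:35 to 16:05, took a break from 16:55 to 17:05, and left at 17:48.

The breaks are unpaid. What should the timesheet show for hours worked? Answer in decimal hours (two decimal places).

8.80 hours

Shift: 08:20–17:48 = 9 h 28 min; less 40 min break → 8 h 48 min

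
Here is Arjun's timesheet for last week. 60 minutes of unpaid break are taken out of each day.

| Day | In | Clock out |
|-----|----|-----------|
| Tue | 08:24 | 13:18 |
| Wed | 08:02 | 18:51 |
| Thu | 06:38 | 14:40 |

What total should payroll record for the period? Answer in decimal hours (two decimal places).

20.75 hours

Tue: 08:24–13:18 = 4 h 54 min; less 60 min break → 3 h 54 min
Wed: 08:02–18:51 = 10 h 49 min; less 60 min break → 9 h 49 min
Thu: 06:38–14:40 = 8 h 2 min; less 60 min break → 7 h 2 min
Total: 3 h 54 min + 9 h 49 min + 7 h 2 min = 20 h 45 min.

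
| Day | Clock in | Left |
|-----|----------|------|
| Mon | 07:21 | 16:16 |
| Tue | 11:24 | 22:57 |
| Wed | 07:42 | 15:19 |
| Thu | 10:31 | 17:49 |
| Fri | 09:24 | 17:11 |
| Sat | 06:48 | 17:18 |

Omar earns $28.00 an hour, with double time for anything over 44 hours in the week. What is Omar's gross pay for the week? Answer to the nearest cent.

$1773.33

Mon: 07:21–16:16 = 8 h 55 min
Tue: 11:24–22:57 = 11 h 33 min
Wed: 07:42–15:19 = 7 h 37 min
Thu: 10:31–17:49 = 7 h 18 min
Fri: 09:24–17:11 = 7 h 47 min
Sat: 06:48–17:18 = 10 h 30 min
Total worked: 53 h 40 min = 3220 min.
Regular 44 h 0 min = 2640 min at $28.00/h; overtime 9 h 40 min = 580 min at $56.00/h.
Pay = (2640 × $28.00 + 580 × $56.00) ÷ 60 = $1773.33.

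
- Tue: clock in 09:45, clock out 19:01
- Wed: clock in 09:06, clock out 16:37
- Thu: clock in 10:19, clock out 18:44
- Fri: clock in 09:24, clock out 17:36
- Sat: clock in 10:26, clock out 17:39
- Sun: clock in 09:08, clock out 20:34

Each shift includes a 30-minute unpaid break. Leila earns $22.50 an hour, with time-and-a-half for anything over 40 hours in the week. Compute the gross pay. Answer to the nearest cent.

$1205.44

Tue: 09:45–19:01 = 9 h 16 min; less 30 min break → 8 h 46 min
Wed: 09:06–16:37 = 7 h 31 min; less 30 min break → 7 h 1 min
Thu: 10:19–18:44 = 8 h 25 min; less 30 min break → 7 h 55 min
Fri: 09:24–17:36 = 8 h 12 min; less 30 min break → 7 h 42 min
Sat: 10:26–17:39 = 7 h 13 min; less 30 min break → 6 h 43 min
Sun: 09:08–20:34 = 11 h 26 min; less 30 min break → 10 h 56 min
Total worked: 49 h 3 min = 2943 min.
Regular 40 h 0 min = 2400 min at $22.50/h; overtime 9 h 3 min = 543 min at $33.75/h.
Pay = (2400 × $22.50 + 543 × $33.75) ÷ 60 = $1205.44.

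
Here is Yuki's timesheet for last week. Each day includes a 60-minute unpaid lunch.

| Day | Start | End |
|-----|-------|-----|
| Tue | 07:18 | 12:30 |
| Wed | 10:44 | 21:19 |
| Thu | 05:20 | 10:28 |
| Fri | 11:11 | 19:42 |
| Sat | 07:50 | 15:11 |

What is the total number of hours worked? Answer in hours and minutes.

31 h 47 min

Tue: 07:18–12:30 = 5 h 12 min; less 60 min break → 4 h 12 min
Wed: 10:44–21:19 = 10 h 35 min; less 60 min break → 9 h 35 min
Thu: 05:20–10:28 = 5 h 8 min; less 60 min break → 4 h 8 min
Fri: 11:11–19:42 = 8 h 31 min; less 60 min break → 7 h 31 min
Sat: 07:50–15:11 = 7 h 21 min; less 60 min break → 6 h 21 min
Total: 4 h 12 min + 9 h 35 min + 4 h 8 min + 7 h 31 min + 6 h 21 min = 31 h 47 min.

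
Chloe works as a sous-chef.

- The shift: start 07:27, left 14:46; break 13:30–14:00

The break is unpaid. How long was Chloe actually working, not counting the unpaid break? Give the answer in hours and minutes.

6 h 49 min

The shift: 07:27–14:46 = 7 h 19 min; less 30 min break → 6 h 49 min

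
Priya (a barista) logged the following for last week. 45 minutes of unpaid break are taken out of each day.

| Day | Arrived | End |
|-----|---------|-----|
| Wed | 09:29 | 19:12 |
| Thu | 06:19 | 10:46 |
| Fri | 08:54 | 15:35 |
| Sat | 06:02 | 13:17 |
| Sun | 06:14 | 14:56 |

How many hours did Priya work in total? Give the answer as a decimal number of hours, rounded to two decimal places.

Wed: 09:29–19:12 = 9 h 43 min; less 45 min break → 8 h 58 min
Thu: 06:19–10:46 = 4 h 27 min; less 45 min break → 3 h 42 min
Fri: 08:54–15:35 = 6 h 41 min; less 45 min break → 5 h 56 min
Sat: 06:02–13:17 = 7 h 15 min; less 45 min break → 6 h 30 min
Sun: 06:14–14:56 = 8 h 42 min; less 45 min break → 7 h 57 min
Total: 8 h 58 min + 3 h 42 min + 5 h 56 min + 6 h 30 min + 7 h 57 min = 33 h 3 min.

33.05 hours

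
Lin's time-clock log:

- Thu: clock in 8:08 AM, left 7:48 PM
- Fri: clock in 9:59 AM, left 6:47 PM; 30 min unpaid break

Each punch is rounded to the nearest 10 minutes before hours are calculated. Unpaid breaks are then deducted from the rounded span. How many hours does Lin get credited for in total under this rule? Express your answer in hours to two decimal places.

Thu: in 8:08 AM→8:10 AM, out 7:48 PM→7:50 PM; 11 h 40 min
Fri: in 9:59 AM→10:00 AM, out 6:47 PM→6:50 PM; 8 h 50 min − 30 min = 8 h 20 min
Total credited: 20 h 0 min.

20.00 hours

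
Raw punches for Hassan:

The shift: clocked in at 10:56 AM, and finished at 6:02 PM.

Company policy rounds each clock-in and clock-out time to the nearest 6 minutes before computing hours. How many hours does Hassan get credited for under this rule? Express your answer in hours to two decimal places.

The shift: in 10:56 AM→10:54 AM, out 6:02 PM→6:00 PM; 7 h 6 min

7.10 hours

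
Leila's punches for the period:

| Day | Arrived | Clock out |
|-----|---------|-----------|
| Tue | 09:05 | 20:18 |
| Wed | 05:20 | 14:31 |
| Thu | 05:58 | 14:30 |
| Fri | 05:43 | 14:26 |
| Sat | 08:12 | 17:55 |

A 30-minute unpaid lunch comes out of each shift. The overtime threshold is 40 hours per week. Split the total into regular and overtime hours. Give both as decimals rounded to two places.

Regular 40.00 hours, overtime 4.87 hours

Tue: 09:05–20:18 = 11 h 13 min; less 30 min break → 10 h 43 min
Wed: 05:20–14:31 = 9 h 11 min; less 30 min break → 8 h 41 min
Thu: 05:58–14:30 = 8 h 32 min; less 30 min break → 8 h 2 min
Fri: 05:43–14:26 = 8 h 43 min; less 30 min break → 8 h 13 min
Sat: 08:12–17:55 = 9 h 43 min; less 30 min break → 9 h 13 min
Total worked: 44 h 52 min = 44.87 h.
Threshold 40 h → overtime 4 h 52 min, regular 40 h 0 min.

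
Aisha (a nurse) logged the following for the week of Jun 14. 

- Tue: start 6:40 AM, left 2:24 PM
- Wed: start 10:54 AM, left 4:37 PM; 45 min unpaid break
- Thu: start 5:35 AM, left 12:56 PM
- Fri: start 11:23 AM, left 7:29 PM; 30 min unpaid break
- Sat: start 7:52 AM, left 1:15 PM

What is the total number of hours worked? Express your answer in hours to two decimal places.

33.03 hours

Tue: 6:40 AM–2:24 PM = 7 h 44 min
Wed: 10:54 AM–4:37 PM = 5 h 43 min; less 45 min break → 4 h 58 min
Thu: 5:35 AM–12:56 PM = 7 h 21 min
Fri: 11:23 AM–7:29 PM = 8 h 6 min; less 30 min break → 7 h 36 min
Sat: 7:52 AM–1:15 PM = 5 h 23 min
Total: 7 h 44 min + 4 h 58 min + 7 h 21 min + 7 h 36 min + 5 h 23 min = 33 h 2 min.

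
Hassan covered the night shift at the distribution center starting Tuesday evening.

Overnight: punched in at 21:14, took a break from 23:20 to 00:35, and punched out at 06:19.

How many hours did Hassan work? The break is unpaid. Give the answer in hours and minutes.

Overnight: 21:14 → midnight = 2 h 46 min; midnight → 06:19 = 6 h 19 min; span 9 h 5 min; less 75 min break → 7 h 50 min

7 h 50 min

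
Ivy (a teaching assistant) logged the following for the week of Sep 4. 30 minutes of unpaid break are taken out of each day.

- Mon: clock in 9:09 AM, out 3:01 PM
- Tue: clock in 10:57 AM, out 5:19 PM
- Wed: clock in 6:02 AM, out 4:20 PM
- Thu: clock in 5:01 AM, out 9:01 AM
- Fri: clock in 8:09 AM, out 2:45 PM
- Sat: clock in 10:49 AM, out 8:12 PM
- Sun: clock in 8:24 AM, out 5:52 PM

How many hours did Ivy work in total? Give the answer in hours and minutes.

48 h 29 min

Mon: 9:09 AM–3:01 PM = 5 h 52 min; less 30 min break → 5 h 22 min
Tue: 10:57 AM–5:19 PM = 6 h 22 min; less 30 min break → 5 h 52 min
Wed: 6:02 AM–4:20 PM = 10 h 18 min; less 30 min break → 9 h 48 min
Thu: 5:01 AM–9:01 AM = 4 h 0 min; less 30 min break → 3 h 30 min
Fri: 8:09 AM–2:45 PM = 6 h 36 min; less 30 min break → 6 h 6 min
Sat: 10:49 AM–8:12 PM = 9 h 23 min; less 30 min break → 8 h 53 min
Sun: 8:24 AM–5:52 PM = 9 h 28 min; less 30 min break → 8 h 58 min
Total: 5 h 22 min + 5 h 52 min + 9 h 48 min + 3 h 30 min + 6 h 6 min + 8 h 53 min + 8 h 58 min = 48 h 29 min.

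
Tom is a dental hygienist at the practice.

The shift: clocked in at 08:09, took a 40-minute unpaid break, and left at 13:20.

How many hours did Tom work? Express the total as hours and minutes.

The shift: 08:09–13:20 = 5 h 11 min; less 40 min break → 4 h 31 min

4 h 31 min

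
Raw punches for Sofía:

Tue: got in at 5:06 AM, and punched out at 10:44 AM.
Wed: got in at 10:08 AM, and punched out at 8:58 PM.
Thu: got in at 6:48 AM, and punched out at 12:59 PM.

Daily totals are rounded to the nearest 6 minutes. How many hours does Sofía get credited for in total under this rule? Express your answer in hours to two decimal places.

22.60 hours

Tue: 5:06 AM–10:44 AM = 5 h 38 min → rounds to 5 h 36 min
Wed: 10:08 AM–8:58 PM = 10 h 50 min → rounds to 10 h 48 min
Thu: 6:48 AM–12:59 PM = 6 h 11 min → rounds to 6 h 12 min
Total credited: 22 h 36 min.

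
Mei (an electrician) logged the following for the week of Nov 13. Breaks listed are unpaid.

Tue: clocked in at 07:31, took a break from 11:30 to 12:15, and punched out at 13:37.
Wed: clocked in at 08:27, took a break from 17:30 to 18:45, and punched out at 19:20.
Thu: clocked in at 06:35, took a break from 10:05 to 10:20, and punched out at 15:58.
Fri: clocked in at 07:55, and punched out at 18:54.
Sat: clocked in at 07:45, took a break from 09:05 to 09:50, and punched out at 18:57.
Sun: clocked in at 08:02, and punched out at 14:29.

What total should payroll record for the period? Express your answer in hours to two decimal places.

52.00 hours

Tue: 07:31–13:37 = 6 h 6 min; less 45 min break → 5 h 21 min
Wed: 08:27–19:20 = 10 h 53 min; less 75 min break → 9 h 38 min
Thu: 06:35–15:58 = 9 h 23 min; less 15 min break → 9 h 8 min
Fri: 07:55–18:54 = 10 h 59 min
Sat: 07:45–18:57 = 11 h 12 min; less 45 min break → 10 h 27 min
Sun: 08:02–14:29 = 6 h 27 min
Total: 5 h 21 min + 9 h 38 min + 9 h 8 min + 10 h 59 min + 10 h 27 min + 6 h 27 min = 52 h 0 min.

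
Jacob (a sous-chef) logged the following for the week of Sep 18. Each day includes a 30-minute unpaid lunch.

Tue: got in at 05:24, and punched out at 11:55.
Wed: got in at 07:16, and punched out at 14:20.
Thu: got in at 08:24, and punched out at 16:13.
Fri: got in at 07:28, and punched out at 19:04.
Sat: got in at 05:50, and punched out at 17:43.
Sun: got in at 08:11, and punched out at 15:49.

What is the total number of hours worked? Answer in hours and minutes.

49 h 31 min

Tue: 05:24–11:55 = 6 h 31 min; less 30 min break → 6 h 1 min
Wed: 07:16–14:20 = 7 h 4 min; less 30 min break → 6 h 34 min
Thu: 08:24–16:13 = 7 h 49 min; less 30 min break → 7 h 19 min
Fri: 07:28–19:04 = 11 h 36 min; less 30 min break → 11 h 6 min
Sat: 05:50–17:43 = 11 h 53 min; less 30 min break → 11 h 23 min
Sun: 08:11–15:49 = 7 h 38 min; less 30 min break → 7 h 8 min
Total: 6 h 1 min + 6 h 34 min + 7 h 19 min + 11 h 6 min + 11 h 23 min + 7 h 8 min = 49 h 31 min.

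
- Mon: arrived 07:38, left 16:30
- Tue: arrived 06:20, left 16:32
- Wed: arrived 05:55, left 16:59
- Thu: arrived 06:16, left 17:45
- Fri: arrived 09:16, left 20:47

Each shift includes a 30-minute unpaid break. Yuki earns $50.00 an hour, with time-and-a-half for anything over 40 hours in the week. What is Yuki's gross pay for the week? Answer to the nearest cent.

Mon: 07:38–16:30 = 8 h 52 min; less 30 min break → 8 h 22 min
Tue: 06:20–16:32 = 10 h 12 min; less 30 min break → 9 h 42 min
Wed: 05:55–16:59 = 11 h 4 min; less 30 min break → 10 h 34 min
Thu: 06:16–17:45 = 11 h 29 min; less 30 min break → 10 h 59 min
Fri: 09:16–20:47 = 11 h 31 min; less 30 min break → 11 h 1 min
Total worked: 50 h 38 min = 3038 min.
Regular 40 h 0 min = 2400 min at $50.00/h; overtime 10 h 38 min = 638 min at $75.00/h.
Pay = (2400 × $50.00 + 638 × $75.00) ÷ 60 = $2797.50.

$2797.50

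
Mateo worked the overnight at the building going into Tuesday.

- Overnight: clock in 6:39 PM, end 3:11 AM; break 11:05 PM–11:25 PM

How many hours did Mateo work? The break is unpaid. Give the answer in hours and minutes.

Overnight: 6:39 PM → midnight = 5 h 21 min; midnight → 3:11 AM = 3 h 11 min; span 8 h 32 min; less 20 min break → 8 h 12 min

8 h 12 min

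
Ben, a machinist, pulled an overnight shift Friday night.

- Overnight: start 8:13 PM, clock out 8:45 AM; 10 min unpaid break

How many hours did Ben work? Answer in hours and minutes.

Overnight: 8:13 PM → midnight = 3 h 47 min; midnight → 8:45 AM = 8 h 45 min; span 12 h 32 min; less 10 min break → 12 h 22 min

12 h 22 min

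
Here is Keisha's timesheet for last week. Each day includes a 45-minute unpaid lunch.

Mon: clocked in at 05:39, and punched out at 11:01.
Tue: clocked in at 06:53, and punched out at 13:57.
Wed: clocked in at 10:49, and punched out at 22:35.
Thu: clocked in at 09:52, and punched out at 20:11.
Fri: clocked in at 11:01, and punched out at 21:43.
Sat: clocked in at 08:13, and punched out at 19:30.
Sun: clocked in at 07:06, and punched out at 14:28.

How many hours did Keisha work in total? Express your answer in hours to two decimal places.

58.62 hours

Mon: 05:39–11:01 = 5 h 22 min; less 45 min break → 4 h 37 min
Tue: 06:53–13:57 = 7 h 4 min; less 45 min break → 6 h 19 min
Wed: 10:49–22:35 = 11 h 46 min; less 45 min break → 11 h 1 min
Thu: 09:52–20:11 = 10 h 19 min; less 45 min break → 9 h 34 min
Fri: 11:01–21:43 = 10 h 42 min; less 45 min break → 9 h 57 min
Sat: 08:13–19:30 = 11 h 17 min; less 45 min break → 10 h 32 min
Sun: 07:06–14:28 = 7 h 22 min; less 45 min break → 6 h 37 min
Total: 4 h 37 min + 6 h 19 min + 11 h 1 min + 9 h 34 min + 9 h 57 min + 10 h 32 min + 6 h 37 min = 58 h 37 min.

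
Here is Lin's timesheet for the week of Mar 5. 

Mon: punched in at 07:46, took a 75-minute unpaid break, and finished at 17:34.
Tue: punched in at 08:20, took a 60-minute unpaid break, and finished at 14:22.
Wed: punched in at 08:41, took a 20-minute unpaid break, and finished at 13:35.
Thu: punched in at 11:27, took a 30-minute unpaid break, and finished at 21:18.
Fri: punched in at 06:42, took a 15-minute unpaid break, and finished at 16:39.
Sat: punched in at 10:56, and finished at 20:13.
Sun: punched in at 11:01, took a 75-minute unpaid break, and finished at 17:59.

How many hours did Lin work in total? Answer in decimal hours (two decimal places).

Mon: 07:46–17:34 = 9 h 48 min; less 75 min break → 8 h 33 min
Tue: 08:20–14:22 = 6 h 2 min; less 60 min break → 5 h 2 min
Wed: 08:41–13:35 = 4 h 54 min; less 20 min break → 4 h 34 min
Thu: 11:27–21:18 = 9 h 51 min; less 30 min break → 9 h 21 min
Fri: 06:42–16:39 = 9 h 57 min; less 15 min break → 9 h 42 min
Sat: 10:56–20:13 = 9 h 17 min
Sun: 11:01–17:59 = 6 h 58 min; less 75 min break → 5 h 43 min
Total: 8 h 33 min + 5 h 2 min + 4 h 34 min + 9 h 21 min + 9 h 42 min + 9 h 17 min + 5 h 43 min = 52 h 12 min.

52.20 hours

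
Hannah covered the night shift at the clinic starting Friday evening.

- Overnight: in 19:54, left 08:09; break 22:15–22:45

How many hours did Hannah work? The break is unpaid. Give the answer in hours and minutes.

11 h 45 min

Overnight: 19:54 → midnight = 4 h 6 min; midnight → 08:09 = 8 h 9 min; span 12 h 15 min; less 30 min break → 11 h 45 min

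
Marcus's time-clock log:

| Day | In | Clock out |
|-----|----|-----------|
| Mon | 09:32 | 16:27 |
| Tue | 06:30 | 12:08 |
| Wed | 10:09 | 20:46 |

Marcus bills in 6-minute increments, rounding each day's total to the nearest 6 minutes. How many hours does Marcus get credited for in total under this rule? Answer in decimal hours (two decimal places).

Mon: 09:32–16:27 = 6 h 55 min → rounds to 6 h 54 min
Tue: 06:30–12:08 = 5 h 38 min → rounds to 5 h 36 min
Wed: 10:09–20:46 = 10 h 37 min → rounds to 10 h 36 min
Total credited: 23 h 6 min.

23.10 hours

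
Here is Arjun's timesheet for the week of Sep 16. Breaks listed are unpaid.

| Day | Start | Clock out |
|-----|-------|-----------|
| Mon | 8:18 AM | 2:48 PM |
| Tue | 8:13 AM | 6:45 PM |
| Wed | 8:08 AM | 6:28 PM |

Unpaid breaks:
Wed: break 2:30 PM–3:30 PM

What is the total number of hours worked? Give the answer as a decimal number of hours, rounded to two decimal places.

26.37 hours

Mon: 8:18 AM–2:48 PM = 6 h 30 min
Tue: 8:13 AM–6:45 PM = 10 h 32 min
Wed: 8:08 AM–6:28 PM = 10 h 20 min; less 60 min break → 9 h 20 min
Total: 6 h 30 min + 10 h 32 min + 9 h 20 min = 26 h 22 min.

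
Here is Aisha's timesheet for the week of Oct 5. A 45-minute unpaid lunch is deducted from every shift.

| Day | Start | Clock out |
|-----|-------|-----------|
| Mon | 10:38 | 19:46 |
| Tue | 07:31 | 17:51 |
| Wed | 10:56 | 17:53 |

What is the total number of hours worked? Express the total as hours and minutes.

24 h 10 min

Mon: 10:38–19:46 = 9 h 8 min; less 45 min break → 8 h 23 min
Tue: 07:31–17:51 = 10 h 20 min; less 45 min break → 9 h 35 min
Wed: 10:56–17:53 = 6 h 57 min; less 45 min break → 6 h 12 min
Total: 8 h 23 min + 9 h 35 min + 6 h 12 min = 24 h 10 min.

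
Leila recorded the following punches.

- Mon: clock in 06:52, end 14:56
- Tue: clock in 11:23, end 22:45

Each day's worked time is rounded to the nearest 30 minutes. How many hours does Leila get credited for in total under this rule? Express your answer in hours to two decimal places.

Mon: 06:52–14:56 = 8 h 4 min → rounds to 8 h 0 min
Tue: 11:23–22:45 = 11 h 22 min → rounds to 11 h 30 min
Total credited: 19 h 30 min.

19.50 hours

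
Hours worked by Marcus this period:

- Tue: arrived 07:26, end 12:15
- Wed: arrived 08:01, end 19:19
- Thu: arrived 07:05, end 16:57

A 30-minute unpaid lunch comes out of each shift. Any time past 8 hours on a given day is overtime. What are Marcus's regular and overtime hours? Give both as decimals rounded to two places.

Regular 20.32 hours, overtime 4.17 hours

Tue: 07:26–12:15 = 4 h 49 min; less 30 min break → 4 h 19 min
Wed: 08:01–19:19 = 11 h 18 min; less 30 min break → 10 h 48 min
Thu: 07:05–16:57 = 9 h 52 min; less 30 min break → 9 h 22 min
Tue reg 4 h 19 min / OT 0 h 0 min; Wed reg 8 h 0 min / OT 2 h 48 min; Thu reg 8 h 0 min / OT 1 h 22 min.
Totals: regular 20 h 19 min, overtime 4 h 10 min.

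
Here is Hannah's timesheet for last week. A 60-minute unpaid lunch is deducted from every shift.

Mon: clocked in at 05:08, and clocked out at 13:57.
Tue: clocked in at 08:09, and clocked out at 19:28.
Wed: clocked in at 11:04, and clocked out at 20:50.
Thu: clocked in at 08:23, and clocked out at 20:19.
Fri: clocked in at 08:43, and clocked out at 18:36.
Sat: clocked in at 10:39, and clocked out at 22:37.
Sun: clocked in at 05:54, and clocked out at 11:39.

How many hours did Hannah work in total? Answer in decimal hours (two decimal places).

62.43 hours

Mon: 05:08–13:57 = 8 h 49 min; less 60 min break → 7 h 49 min
Tue: 08:09–19:28 = 11 h 19 min; less 60 min break → 10 h 19 min
Wed: 11:04–20:50 = 9 h 46 min; less 60 min break → 8 h 46 min
Thu: 08:23–20:19 = 11 h 56 min; less 60 min break → 10 h 56 min
Fri: 08:43–18:36 = 9 h 53 min; less 60 min break → 8 h 53 min
Sat: 10:39–22:37 = 11 h 58 min; less 60 min break → 10 h 58 min
Sun: 05:54–11:39 = 5 h 45 min; less 60 min break → 4 h 45 min
Total: 7 h 49 min + 10 h 19 min + 8 h 46 min + 10 h 56 min + 8 h 53 min + 10 h 58 min + 4 h 45 min = 62 h 26 min.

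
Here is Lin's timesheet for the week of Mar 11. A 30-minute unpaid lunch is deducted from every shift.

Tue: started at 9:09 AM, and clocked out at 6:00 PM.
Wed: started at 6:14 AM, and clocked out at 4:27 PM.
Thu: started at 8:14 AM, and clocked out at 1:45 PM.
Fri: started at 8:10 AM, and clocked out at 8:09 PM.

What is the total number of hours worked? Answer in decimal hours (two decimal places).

34.57 hours

Tue: 9:09 AM–6:00 PM = 8 h 51 min; less 30 min break → 8 h 21 min
Wed: 6:14 AM–4:27 PM = 10 h 13 min; less 30 min break → 9 h 43 min
Thu: 8:14 AM–1:45 PM = 5 h 31 min; less 30 min break → 5 h 1 min
Fri: 8:10 AM–8:09 PM = 11 h 59 min; less 30 min break → 11 h 29 min
Total: 8 h 21 min + 9 h 43 min + 5 h 1 min + 11 h 29 min = 34 h 34 min.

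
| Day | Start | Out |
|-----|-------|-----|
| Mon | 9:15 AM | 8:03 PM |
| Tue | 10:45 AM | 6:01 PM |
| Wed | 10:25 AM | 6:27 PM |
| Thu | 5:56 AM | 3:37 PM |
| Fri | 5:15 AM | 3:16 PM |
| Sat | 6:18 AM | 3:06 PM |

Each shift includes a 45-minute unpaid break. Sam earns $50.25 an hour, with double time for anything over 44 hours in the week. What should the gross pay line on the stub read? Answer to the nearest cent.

Mon: 9:15 AM–8:03 PM = 10 h 48 min; less 45 min break → 10 h 3 min
Tue: 10:45 AM–6:01 PM = 7 h 16 min; less 45 min break → 6 h 31 min
Wed: 10:25 AM–6:27 PM = 8 h 2 min; less 45 min break → 7 h 17 min
Thu: 5:56 AM–3:37 PM = 9 h 41 min; less 45 min break → 8 h 56 min
Fri: 5:15 AM–3:16 PM = 10 h 1 min; less 45 min break → 9 h 16 min
Sat: 6:18 AM–3:06 PM = 8 h 48 min; less 45 min break → 8 h 3 min
Total worked: 50 h 6 min = 3006 min.
Regular 44 h 0 min = 2640 min at $50.25/h; overtime 6 h 6 min = 366 min at $100.50/h.
Pay = (2640 × $50.25 + 366 × $100.50) ÷ 60 = $2824.05.

$2824.05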